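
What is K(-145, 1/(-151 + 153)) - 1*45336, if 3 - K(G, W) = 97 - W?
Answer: -90859/2 ≈ -45430.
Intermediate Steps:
K(G, W) = -94 + W (K(G, W) = 3 - (97 - W) = 3 + (-97 + W) = -94 + W)
K(-145, 1/(-151 + 153)) - 1*45336 = (-94 + 1/(-151 + 153)) - 1*45336 = (-94 + 1/2) - 45336 = (-94 + ½) - 45336 = -187/2 - 45336 = -90859/2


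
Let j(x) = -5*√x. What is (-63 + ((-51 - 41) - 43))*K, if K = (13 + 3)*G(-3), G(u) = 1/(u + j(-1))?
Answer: 4752/17 - 7920*I/17 ≈ 279.53 - 465.88*I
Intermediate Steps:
G(u) = 1/(u - 5*I)
K = 8*(-3 + 5*I)/17 (K = (13 + 3)/(-3 - 5*I) = 16*((-3 + 5*I)/34) = 8*(-3 + 5*I)/17 ≈ -1.4118 + 2.3529*I)
(-63 + ((-51 - 41) - 43))*K = (-63 + ((-51 - 41) - 43))*(-24/17 + 40*I/17) = (-63 + (-92 - 43))*(-24/17 + 40*I/17) = (-63 - 135)*(-24/17 + 40*I/17) = -198*(-24/17 + 40*I/17) = 4752/17 - 7920*I/17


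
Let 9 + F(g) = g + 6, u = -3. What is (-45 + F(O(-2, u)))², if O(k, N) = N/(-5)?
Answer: 56169/25 ≈ 2246.8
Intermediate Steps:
O(k, N) = -N/5 (O(k, N) = N*(-⅕) = -N/5)
F(g) = -3 + g (F(g) = -9 + (g + 6) = -9 + (6 + g) = -3 + g)
(-45 + F(O(-2, u)))² = (-45 + (-3 - ⅕*(-3)))² = (-45 + (-3 + ⅗))² = (-45 - 12/5)² = (-237/5)² = 56169/25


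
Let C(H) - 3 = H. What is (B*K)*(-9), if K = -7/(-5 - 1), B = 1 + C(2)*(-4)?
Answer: 399/2 ≈ 199.50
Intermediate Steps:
C(H) = 3 + H
B = -19 (B = 1 + (3 + 2)*(-4) = 1 + 5*(-4) = 1 - 20 = -19)
K = 7/6 (K = -7/(-6) = -7*(-⅙) = 7/6 ≈ 1.1667)
(B*K)*(-9) = -19*7/6*(-9) = -133/6*(-9) = 399/2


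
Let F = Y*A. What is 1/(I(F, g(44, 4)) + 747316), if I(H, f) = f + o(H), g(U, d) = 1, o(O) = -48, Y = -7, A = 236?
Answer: 1/747269 ≈ 1.3382e-6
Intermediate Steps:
F = -1652 (F = -7*236 = -1652)
I(H, f) = -48 + f (I(H, f) = f - 48 = -48 + f)
1/(I(F, g(44, 4)) + 747316) = 1/((-48 + 1) + 747316) = 1/(-47 + 747316) = 1/747269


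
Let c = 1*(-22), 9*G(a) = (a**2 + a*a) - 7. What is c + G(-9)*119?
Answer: 18247/9 ≈ 2027.4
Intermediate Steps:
G(a) = -7/9 + 2*a**2/9 (G(a) = ((a**2 + a*a) - 7)/9 = ((a**2 + a**2) - 7)/9 = (2*a**2 - 7)/9 = (-7 + 2*a**2)/9 = -7/9 + 2*a**2/9)
c = -22
c + G(-9)*119 = -22 + (-7/9 + (2/9)*(-9)**2)*119 = -22 + (-7/9 + (2/9)*81)*119 = -22 + (-7/9 + 18)*119 = -22 + (155/9)*119 = -22 + 18445/9 = 18247/9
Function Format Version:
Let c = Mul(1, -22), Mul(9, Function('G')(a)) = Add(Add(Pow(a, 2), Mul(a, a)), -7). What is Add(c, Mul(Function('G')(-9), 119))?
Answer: Rational(18247, 9) ≈ 2027.4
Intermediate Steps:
Function('G')(a) = Add(Rational(-7, 9), Mul(Rational(2, 9), Pow(a, 2))) (Function('G')(a) = Mul(Rational(1, 9), Add(Add(Pow(a, 2), Mul(a, a)), -7)) = Mul(Rational(1, 9), Add(Add(Pow(a, 2), Pow(a, 2)), -7)) = Mul(Rational(1, 9), Add(Mul(2, Pow(a, 2)), -7)) = Mul(Rational(1, 9), Add(-7, Mul(2, Pow(a, 2)))) = Add(Rational(-7, 9), Mul(Rational(2, 9), Pow(a, 2))))
c = -22
Add(c, Mul(Function('G')(-9), 119)) = Add(-22, Mul(Add(Rational(-7, 9), Mul(Rational(2, 9), Pow(-9, 2))), 119)) = Add(-22, Mul(Add(Rational(-7, 9), Mul(Rational(2, 9), 81)), 119)) = Add(-22, Mul(Add(Rational(-7, 9), 18), 119)) = Add(-22, Mul(Rational(155, 9), 119)) = Add(-22, Rational(18445, 9)) = Rational(18247, 9)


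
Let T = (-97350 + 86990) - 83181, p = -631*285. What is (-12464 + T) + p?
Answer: -285840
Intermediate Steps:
p = -179835
T = -93541 (T = -10360 - 83181 = -93541)
(-12464 + T) + p = (-12464 - 93541) - 179835 = -106005 - 179835 = -285840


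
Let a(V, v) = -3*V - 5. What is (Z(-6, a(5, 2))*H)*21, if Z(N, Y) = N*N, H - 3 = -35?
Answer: -24192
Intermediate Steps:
H = -32 (H = 3 - 35 = -32)
a(V, v) = -5 - 3*V
Z(N, Y) = N**2
(Z(-6, a(5, 2))*H)*21 = ((-6)**2*(-32))*21 = (36*(-32))*21 = -1152*21 = -24192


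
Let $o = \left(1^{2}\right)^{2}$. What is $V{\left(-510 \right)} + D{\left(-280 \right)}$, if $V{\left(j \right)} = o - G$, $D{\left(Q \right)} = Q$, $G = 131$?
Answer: $-410$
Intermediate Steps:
$o = 1$ ($o = 1^{2} = 1$)
$V{\left(j \right)} = -130$ ($V{\left(j \right)} = 1 - 131 = -130$)
$V{\left(-510 \right)} + D{\left(-280 \right)} = -130 - 280 = -410$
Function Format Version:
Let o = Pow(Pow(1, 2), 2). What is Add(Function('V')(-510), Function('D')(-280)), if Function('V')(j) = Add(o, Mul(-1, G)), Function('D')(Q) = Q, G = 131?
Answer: -410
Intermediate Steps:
o = 1 (o = Pow(1, 2) = 1)
Function('V')(j) = -130 (Function('V')(j) = Add(1, Mul(-1, 131)) = Add(1, -131) = -130)
Add(Function('V')(-510), Function('D')(-280)) = Add(-130, -280) = -410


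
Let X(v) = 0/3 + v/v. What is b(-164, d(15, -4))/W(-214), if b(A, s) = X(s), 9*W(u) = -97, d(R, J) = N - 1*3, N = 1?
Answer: -9/97 ≈ -0.092783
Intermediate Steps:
d(R, J) = -2 (d(R, J) = 1 - 1*3 = 1 - 3 = -2)
W(u) = -97/9 (W(u) = (⅑)*(-97) = -97/9)
X(v) = 1 (X(v) = 0*(⅓) + 1 = 0 + 1 = 1)
b(A, s) = 1
b(-164, d(15, -4))/W(-214) = 1/(-97/9) = 1*(-9/97) = -9/97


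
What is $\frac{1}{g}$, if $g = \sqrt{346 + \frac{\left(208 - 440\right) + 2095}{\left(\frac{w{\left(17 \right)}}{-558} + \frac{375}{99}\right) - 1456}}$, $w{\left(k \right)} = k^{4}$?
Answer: $\frac{\sqrt{8334388443003445}}{1695289210} \approx 0.053851$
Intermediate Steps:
$g = \frac{2 \sqrt{8334388443003445}}{9832409}$ ($g = \sqrt{346 + \frac{\left(208 - 440\right) + 2095}{\left(\frac{17^{4}}{-558} + \frac{375}{99}\right) - 1456}} = \sqrt{346 + \frac{\left(208 - 440\right) + 2095}{\left(83521 \left(- \frac{1}{558}\right) + 375 \cdot \frac{1}{99}\right) - 1456}} = \sqrt{346 + \frac{-232 + 2095}{\left(- \frac{83521}{558} + \frac{125}{33}\right) - 1456}} = \sqrt{346 + \frac{1863}{- \frac{895481}{6138} - 1456}} = \sqrt{346 + \frac{1863}{- \frac{9832409}{6138}}} = \sqrt{346 + 1863 \left(- \frac{6138}{9832409}\right)} = \sqrt{346 - \frac{11435094}{9832409}} = \sqrt{\frac{3390578420}{9832409}} = \frac{2 \sqrt{8334388443003445}}{9832409} \approx 18.57$)
$\frac{1}{g} = \frac{1}{\frac{2}{9832409} \sqrt{8334388443003445}} = \frac{\sqrt{8334388443003445}}{1695289210}$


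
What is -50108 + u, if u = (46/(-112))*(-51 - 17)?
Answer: -701121/14 ≈ -50080.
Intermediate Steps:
u = 391/14 (u = (46*(-1/112))*(-68) = -23/56*(-68) = 391/14 ≈ 27.929)
-50108 + u = -50108 + 391/14 = -701121/14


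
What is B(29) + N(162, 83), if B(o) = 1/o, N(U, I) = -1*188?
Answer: -5451/29 ≈ -187.97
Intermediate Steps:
N(U, I) = -188
B(29) + N(162, 83) = 1/29 - 188 = -5451/29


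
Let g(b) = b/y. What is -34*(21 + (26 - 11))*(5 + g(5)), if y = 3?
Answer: -8160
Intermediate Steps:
g(b) = b/3
-34*(21 + (26 - 11))*(5 + g(5)) = -34*(21 + (26 - 11))*(5 + (1/3)*5) = -34*(21 + 15)*(5 + 5/3) = -1224*20/3 = -34*240 = -8160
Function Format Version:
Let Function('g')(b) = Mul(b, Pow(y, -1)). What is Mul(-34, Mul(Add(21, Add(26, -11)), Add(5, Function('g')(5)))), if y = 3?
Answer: -8160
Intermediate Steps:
Function('g')(b) = Mul(Rational(1, 3), b) (Function('g')(b) = Mul(b, Pow(3, -1)) = Mul(b, Rational(1, 3)) = Mul(Rational(1, 3), b))
Mul(-34, Mul(Add(21, Add(26, -11)), Add(5, Function('g')(5)))) = Mul(-34, Mul(Add(21, Add(26, -11)), Add(5, Mul(Rational(1, 3), 5)))) = Mul(-34, Mul(Add(21, 15), Add(5, Rational(5, 3)))) = Mul(-34, Mul(36, Rational(20, 3))) = Mul(-34, 240) = -8160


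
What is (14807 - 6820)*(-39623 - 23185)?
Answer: -501647496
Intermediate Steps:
(14807 - 6820)*(-39623 - 23185) = 7987*(-62808) = -501647496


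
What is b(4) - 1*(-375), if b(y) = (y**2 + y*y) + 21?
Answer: 428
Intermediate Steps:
b(y) = 21 + 2*y**2 (b(y) = (y**2 + y**2) + 21 = 2*y**2 + 21 = 21 + 2*y**2)
b(4) - 1*(-375) = (21 + 2*4**2) - 1*(-375) = (21 + 2*16) + 375 = (21 + 32) + 375 = 53 + 375 = 428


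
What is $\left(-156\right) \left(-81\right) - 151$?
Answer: $12485$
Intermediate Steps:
$\left(-156\right) \left(-81\right) - 151 = 12636 - 151 = 12485$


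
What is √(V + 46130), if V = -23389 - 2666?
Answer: 5*√803 ≈ 141.69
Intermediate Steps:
V = -26055
√(V + 46130) = √(-26055 + 46130) = √20075 = 5*√803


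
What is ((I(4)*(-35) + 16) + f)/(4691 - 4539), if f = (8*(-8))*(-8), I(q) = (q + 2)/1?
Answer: 159/76 ≈ 2.0921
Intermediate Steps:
I(q) = 2 + q (I(q) = (2 + q)*1 = 2 + q)
f = 512 (f = -64*(-8) = 512)
((I(4)*(-35) + 16) + f)/(4691 - 4539) = (((2 + 4)*(-35) + 16) + 512)/(4691 - 4539) = ((6*(-35) + 16) + 512)/152 = ((-210 + 16) + 512)*(1/152) = (-194 + 512)*(1/152) = 318*(1/152) = 159/76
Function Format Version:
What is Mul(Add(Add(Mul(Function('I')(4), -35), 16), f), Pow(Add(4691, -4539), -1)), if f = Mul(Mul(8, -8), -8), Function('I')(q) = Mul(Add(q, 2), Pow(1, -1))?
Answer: Rational(159, 76) ≈ 2.0921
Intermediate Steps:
Function('I')(q) = Add(2, q) (Function('I')(q) = Mul(Add(2, q), 1) = Add(2, q))
f = 512 (f = Mul(-64, -8) = 512)
Mul(Add(Add(Mul(Function('I')(4), -35), 16), f), Pow(Add(4691, -4539), -1)) = Mul(Add(Add(Mul(Add(2, 4), -35), 16), 512), Pow(Add(4691, -4539), -1)) = Mul(Add(Add(Mul(6, -35), 16), 512), Pow(152, -1)) = Mul(Add(Add(-210, 16), 512), Rational(1, 152)) = Mul(Add(-194, 512), Rational(1, 152)) = Mul(318, Rational(1, 152)) = Rational(159, 76)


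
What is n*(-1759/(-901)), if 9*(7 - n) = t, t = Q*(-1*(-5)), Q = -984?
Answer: 2921699/2703 ≈ 1080.9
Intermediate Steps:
t = -4920 (t = -(-984)*(-5) = -984*5 = -4920)
n = 1661/3 (n = 7 - ⅑*(-4920) = 7 + 1640/3 = 1661/3 ≈ 553.67)
n*(-1759/(-901)) = 1661*(-1759/(-901))/3 = 1661*(-1759*(-1/901))/3 = (1661/3)*(1759/901) = 2921699/2703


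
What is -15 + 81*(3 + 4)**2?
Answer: 3954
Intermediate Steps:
-15 + 81*(3 + 4)**2 = -15 + 81*7**2 = -15 + 81*49 = -15 + 3969 = 3954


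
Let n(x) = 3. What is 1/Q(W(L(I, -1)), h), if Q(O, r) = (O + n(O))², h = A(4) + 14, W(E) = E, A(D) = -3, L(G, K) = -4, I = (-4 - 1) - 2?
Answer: 1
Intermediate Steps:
I = -7 (I = -5 - 2 = -7)
h = 11 (h = -3 + 14 = 11)
Q(O, r) = (3 + O)² (Q(O, r) = (O + 3)² = (3 + O)²)
1/Q(W(L(I, -1)), h) = 1/((3 - 4)²) = 1/((-1)²) = 1/1 = 1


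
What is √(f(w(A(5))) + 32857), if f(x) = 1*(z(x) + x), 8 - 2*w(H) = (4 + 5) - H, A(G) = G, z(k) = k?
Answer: √32861 ≈ 181.28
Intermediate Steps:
w(H) = -½ + H/2 (w(H) = 4 - ((4 + 5) - H)/2 = 4 - (9 - H)/2 = 4 + (-9/2 + H/2) = -½ + H/2)
f(x) = 2*x (f(x) = 1*(x + x) = 1*(2*x) = 2*x)
√(f(w(A(5))) + 32857) = √(2*(-½ + (½)*5) + 32857) = √(2*(-½ + 5/2) + 32857) = √(2*2 + 32857) = √(4 + 32857) = √32861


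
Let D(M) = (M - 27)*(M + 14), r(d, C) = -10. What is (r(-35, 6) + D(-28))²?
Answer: 577600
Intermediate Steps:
D(M) = (-27 + M)*(14 + M)
(r(-35, 6) + D(-28))² = (-10 + (-378 + (-28)² - 13*(-28)))² = (-10 + (-378 + 784 + 364))² = (-10 + 770)² = 760² = 577600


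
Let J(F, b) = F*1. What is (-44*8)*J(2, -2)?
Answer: -704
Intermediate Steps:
J(F, b) = F
(-44*8)*J(2, -2) = -44*8*2 = -352*2 = -704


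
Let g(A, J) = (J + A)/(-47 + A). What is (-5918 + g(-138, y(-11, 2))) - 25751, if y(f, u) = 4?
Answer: -5858631/185 ≈ -31668.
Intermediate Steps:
g(A, J) = (A + J)/(-47 + A)
(-5918 + g(-138, y(-11, 2))) - 25751 = (-5918 + (-138 + 4)/(-47 - 138)) - 25751 = (-5918 - 134/(-185)) - 25751 = (-5918 - 1/185*(-134)) - 25751 = (-5918 + 134/185) - 25751 = -1094696/185 - 25751 = -5858631/185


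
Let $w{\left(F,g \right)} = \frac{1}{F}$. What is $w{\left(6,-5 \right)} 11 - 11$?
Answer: $- \frac{55}{6} \approx -9.1667$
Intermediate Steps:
$w{\left(6,-5 \right)} 11 - 11 = \frac{1}{6} \cdot 11 - 11 = \frac{11}{6} - 11 = - \frac{55}{6}$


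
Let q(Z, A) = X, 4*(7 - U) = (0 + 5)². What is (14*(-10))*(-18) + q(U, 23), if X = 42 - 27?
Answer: 2535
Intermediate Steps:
U = ¾ (U = 7 - (0 + 5)²/4 = 7 - ¼*5² = 7 - ¼*25 = 7 - 25/4 = ¾ ≈ 0.75000)
X = 15
q(Z, A) = 15
(14*(-10))*(-18) + q(U, 23) = (14*(-10))*(-18) + 15 = -140*(-18) + 15 = 2520 + 15 = 2535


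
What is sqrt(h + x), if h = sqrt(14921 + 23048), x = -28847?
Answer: sqrt(-28847 + sqrt(37969)) ≈ 169.27*I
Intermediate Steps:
h = sqrt(37969) ≈ 194.86
sqrt(h + x) = sqrt(sqrt(37969) - 28847) = sqrt(-28847 + sqrt(37969))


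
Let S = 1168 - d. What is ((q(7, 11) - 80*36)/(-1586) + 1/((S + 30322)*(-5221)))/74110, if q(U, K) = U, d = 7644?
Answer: 6878623091/281414120647930 ≈ 2.4443e-5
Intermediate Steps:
S = -6476 (S = 1168 - 1*7644 = 1168 - 7644 = -6476)
((q(7, 11) - 80*36)/(-1586) + 1/((S + 30322)*(-5221)))/74110 = ((7 - 80*36)/(-1586) + 1/((-6476 + 30322)*(-5221)))/74110 = ((7 - 2880)*(-1/1586) - 1/5221/23846)*(1/74110) = (-2873*(-1/1586) + (1/23846)*(-1/5221))*(1/74110) = (221/122 - 1/124499966)*(1/74110) = (6878623091/3797248963)*(1/74110) = 6878623091/281414120647930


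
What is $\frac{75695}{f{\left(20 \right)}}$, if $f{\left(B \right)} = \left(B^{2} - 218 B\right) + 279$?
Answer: $- \frac{75695}{3681} \approx -20.564$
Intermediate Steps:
$f{\left(B \right)} = 279 + B^{2} - 218 B$
$\frac{75695}{f{\left(20 \right)}} = \frac{75695}{279 + 20^{2} - 4360} = \frac{75695}{279 + 400 - 4360} = \frac{75695}{-3681} = 75695 \left(- \frac{1}{3681}\right) = - \frac{75695}{3681}$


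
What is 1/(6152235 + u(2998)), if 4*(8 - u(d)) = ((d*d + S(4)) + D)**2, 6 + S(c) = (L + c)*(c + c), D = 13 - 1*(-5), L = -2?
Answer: -1/20196173656013 ≈ -4.9514e-14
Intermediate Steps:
D = 18 (D = 13 + 5 = 18)
S(c) = -6 + 2*c*(-2 + c) (S(c) = -6 + (-2 + c)*(c + c) = -6 + (-2 + c)*(2*c) = -6 + 2*c*(-2 + c))
u(d) = 8 - (28 + d**2)**2/4 (u(d) = 8 - ((d*d + (-6 - 4*4 + 2*4**2)) + 18)**2/4 = 8 - ((d**2 + (-6 - 16 + 2*16)) + 18)**2/4 = 8 - ((d**2 + (-6 - 16 + 32)) + 18)**2/4 = 8 - ((d**2 + 10) + 18)**2/4 = 8 - ((10 + d**2) + 18)**2/4 = 8 - (28 + d**2)**2/4)
1/(6152235 + u(2998)) = 1/(6152235 + (8 - (28 + 2998**2)**2/4)) = 1/(6152235 + (8 - (28 + 8988004)**2/4)) = 1/(6152235 + (8 - 1/4*8988032**2)) = 1/(6152235 + (8 - 1/4*80784719233024)) = 1/(6152235 + (8 - 20196179808256)) = 1/(6152235 - 20196179808248) = 1/(-20196173656013) = -1/20196173656013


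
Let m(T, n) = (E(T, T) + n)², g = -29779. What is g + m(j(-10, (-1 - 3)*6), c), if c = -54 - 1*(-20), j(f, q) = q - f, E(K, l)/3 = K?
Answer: -24003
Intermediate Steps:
E(K, l) = 3*K
c = -34 (c = -54 + 20 = -34)
m(T, n) = (n + 3*T)² (m(T, n) = (3*T + n)² = (n + 3*T)²)
g + m(j(-10, (-1 - 3)*6), c) = -29779 + (-34 + 3*((-1 - 3)*6 - 1*(-10)))² = -29779 + (-34 + 3*(-4*6 + 10))² = -29779 + (-34 + 3*(-24 + 10))² = -29779 + (-34 + 3*(-14))² = -29779 + (-34 - 42)² = -29779 + (-76)² = -29779 + 5776 = -24003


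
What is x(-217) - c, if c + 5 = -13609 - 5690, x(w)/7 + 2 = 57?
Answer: 19689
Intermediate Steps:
x(w) = 385 (x(w) = -14 + 7*57 = -14 + 399 = 385)
c = -19304 (c = -5 + (-13609 - 5690) = -5 - 19299 = -19304)
x(-217) - c = 385 - 1*(-19304) = 385 + 19304 = 19689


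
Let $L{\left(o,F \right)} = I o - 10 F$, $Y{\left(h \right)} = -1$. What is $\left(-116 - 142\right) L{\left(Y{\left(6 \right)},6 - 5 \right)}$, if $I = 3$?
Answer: $3354$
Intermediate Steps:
$L{\left(o,F \right)} = - 10 F + 3 o$ ($L{\left(o,F \right)} = 3 o - 10 F = - 10 F + 3 o$)
$\left(-116 - 142\right) L{\left(Y{\left(6 \right)},6 - 5 \right)} = \left(-116 - 142\right) \left(- 10 \left(6 - 5\right) + 3 \left(-1\right)\right) = - 258 \left(\left(-10\right) 1 - 3\right) = - 258 \left(-10 - 3\right) = \left(-258\right) \left(-13\right) = 3354$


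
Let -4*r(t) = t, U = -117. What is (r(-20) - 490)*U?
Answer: 56745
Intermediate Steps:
r(t) = -t/4
(r(-20) - 490)*U = (-¼*(-20) - 490)*(-117) = (5 - 490)*(-117) = -485*(-117) = 56745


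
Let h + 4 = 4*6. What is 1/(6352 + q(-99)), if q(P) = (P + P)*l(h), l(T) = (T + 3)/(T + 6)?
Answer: 13/80299 ≈ 0.00016189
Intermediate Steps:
h = 20 (h = -4 + 4*6 = -4 + 24 = 20)
l(T) = (3 + T)/(6 + T)
q(P) = 23*P/13 (q(P) = (P + P)*((3 + 20)/(6 + 20)) = (2*P)*(23/26) = 23*P/13)
1/(6352 + q(-99)) = 1/(6352 + (23/13)*(-99)) = 1/(6352 - 2277/13) = 1/(80299/13) = 13/80299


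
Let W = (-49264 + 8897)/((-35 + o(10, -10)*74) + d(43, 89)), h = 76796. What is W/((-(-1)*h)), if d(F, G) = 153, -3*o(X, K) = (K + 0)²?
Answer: 121101/541104616 ≈ 0.00022380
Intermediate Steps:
o(X, K) = -K²/3 (o(X, K) = -(K + 0)²/3 = -K²/3)
W = 121101/7046 (W = (-49264 + 8897)/((-35 - ⅓*(-10)²*74) + 153) = -40367/((-35 - ⅓*100*74) + 153) = -40367/((-35 - 100/3*74) + 153) = -40367/((-35 - 7400/3) + 153) = -40367/(-7505/3 + 153) = -40367/(-7046/3) = -40367*(-3/7046) = 121101/7046 ≈ 17.187)
W/((-(-1)*h)) = 121101/(7046*((-(-1)*76796))) = 121101/(7046*((-1*(-76796)))) = (121101/7046)/76796 = (121101/7046)*(1/76796) = 121101/541104616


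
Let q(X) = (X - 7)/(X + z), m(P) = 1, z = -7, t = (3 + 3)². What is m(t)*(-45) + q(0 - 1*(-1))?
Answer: -44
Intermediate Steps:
t = 36 (t = 6² = 36)
q(X) = 1 (q(X) = (X - 7)/(X - 7) = (-7 + X)/(-7 + X) = 1)
m(t)*(-45) + q(0 - 1*(-1)) = 1*(-45) + 1 = -45 + 1 = -44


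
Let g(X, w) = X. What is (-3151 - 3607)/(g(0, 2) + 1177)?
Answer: -6758/1177 ≈ -5.7417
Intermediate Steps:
(-3151 - 3607)/(g(0, 2) + 1177) = (-3151 - 3607)/(0 + 1177) = -6758/1177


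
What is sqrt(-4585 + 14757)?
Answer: 2*sqrt(2543) ≈ 100.86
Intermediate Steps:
sqrt(-4585 + 14757) = sqrt(10172) = 2*sqrt(2543)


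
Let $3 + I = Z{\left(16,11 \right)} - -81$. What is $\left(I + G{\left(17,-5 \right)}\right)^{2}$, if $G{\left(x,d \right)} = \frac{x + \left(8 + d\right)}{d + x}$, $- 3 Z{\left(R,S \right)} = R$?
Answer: $\frac{49729}{9} \approx 5525.4$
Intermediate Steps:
$Z{\left(R,S \right)} = - \frac{R}{3}$
$G{\left(x,d \right)} = \frac{8 + d + x}{d + x}$
$I = \frac{218}{3}$ ($I = -3 - - \frac{227}{3} = -3 + \left(- \frac{16}{3} + 81\right) = -3 + \frac{227}{3} = \frac{218}{3} \approx 72.667$)
$\left(I + G{\left(17,-5 \right)}\right)^{2} = \left(\frac{218}{3} + \frac{8 - 5 + 17}{-5 + 17}\right)^{2} = \left(\frac{218}{3} + \frac{1}{12} \cdot 20\right)^{2} = \left(\frac{218}{3} + \frac{5}{3}\right)^{2} = \left(\frac{223}{3}\right)^{2} = \frac{49729}{9}$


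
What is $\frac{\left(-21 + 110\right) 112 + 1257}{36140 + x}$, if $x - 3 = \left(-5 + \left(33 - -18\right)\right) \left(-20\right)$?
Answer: $\frac{11225}{35223} \approx 0.31868$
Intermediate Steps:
$x = -917$ ($x = 3 + \left(-5 + \left(33 - -18\right)\right) \left(-20\right) = 3 + \left(-5 + \left(33 + 18\right)\right) \left(-20\right) = 3 + \left(-5 + 51\right) \left(-20\right) = 3 + 46 \left(-20\right) = 3 - 920 = -917$)
$\frac{\left(-21 + 110\right) 112 + 1257}{36140 + x} = \frac{\left(-21 + 110\right) 112 + 1257}{36140 - 917} = \frac{89 \cdot 112 + 1257}{35223} = \left(9968 + 1257\right) \frac{1}{35223} = 11225 \cdot \frac{1}{35223} = \frac{11225}{35223}$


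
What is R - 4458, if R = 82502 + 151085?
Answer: 229129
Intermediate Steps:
R = 233587
R - 4458 = 233587 - 4458 = 229129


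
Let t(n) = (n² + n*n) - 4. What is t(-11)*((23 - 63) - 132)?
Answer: -40936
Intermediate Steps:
t(n) = -4 + 2*n² (t(n) = (n² + n²) - 4 = 2*n² - 4 = -4 + 2*n²)
t(-11)*((23 - 63) - 132) = (-4 + 2*(-11)²)*((23 - 63) - 132) = (-4 + 2*121)*(-40 - 132) = (-4 + 242)*(-172) = 238*(-172) = -40936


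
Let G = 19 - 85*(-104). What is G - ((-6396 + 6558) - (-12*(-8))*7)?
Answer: 9369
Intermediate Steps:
G = 8859 (G = 19 + 8840 = 8859)
G - ((-6396 + 6558) - (-12*(-8))*7) = 8859 - ((-6396 + 6558) - (-12*(-8))*7) = 8859 - (162 - 96*7) = 8859 - (162 - 1*672) = 8859 - (162 - 672) = 8859 - 1*(-510) = 8859 + 510 = 9369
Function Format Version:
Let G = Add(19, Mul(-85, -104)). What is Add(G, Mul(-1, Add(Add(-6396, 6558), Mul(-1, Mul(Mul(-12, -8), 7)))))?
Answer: 9369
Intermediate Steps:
G = 8859 (G = Add(19, 8840) = 8859)
Add(G, Mul(-1, Add(Add(-6396, 6558), Mul(-1, Mul(Mul(-12, -8), 7))))) = Add(8859, Mul(-1, Add(Add(-6396, 6558), Mul(-1, Mul(Mul(-12, -8), 7))))) = Add(8859, Mul(-1, Add(162, Mul(-1, Mul(96, 7))))) = Add(8859, Mul(-1, Add(162, Mul(-1, 672)))) = Add(8859, Mul(-1, Add(162, -672))) = Add(8859, Mul(-1, -510)) = Add(8859, 510) = 9369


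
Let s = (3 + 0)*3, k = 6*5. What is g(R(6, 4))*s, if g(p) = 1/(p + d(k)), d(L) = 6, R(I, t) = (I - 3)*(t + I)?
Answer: ¼ ≈ 0.25000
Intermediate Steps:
R(I, t) = (-3 + I)*(I + t)
k = 30
s = 9 (s = 3*3 = 9)
g(p) = 1/(6 + p) (g(p) = 1/(p + 6) = 1/(6 + p))
g(R(6, 4))*s = 9/(6 + (6² - 3*6 - 3*4 + 6*4)) = 9/(6 + (36 - 18 - 12 + 24)) = 9/(6 + 30) = 9/36 = (1/36)*9 = ¼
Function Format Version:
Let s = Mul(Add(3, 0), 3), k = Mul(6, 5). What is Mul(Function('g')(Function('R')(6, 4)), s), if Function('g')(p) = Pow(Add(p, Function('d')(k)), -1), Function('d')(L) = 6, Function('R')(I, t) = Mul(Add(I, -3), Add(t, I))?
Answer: Rational(1, 4) ≈ 0.25000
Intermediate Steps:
Function('R')(I, t) = Mul(Add(-3, I), Add(I, t))
k = 30
s = 9 (s = Mul(3, 3) = 9)
Function('g')(p) = Pow(Add(6, p), -1) (Function('g')(p) = Pow(Add(p, 6), -1) = Pow(Add(6, p), -1))
Mul(Function('g')(Function('R')(6, 4)), s) = Mul(Pow(Add(6, Add(Pow(6, 2), Mul(-3, 6), Mul(-3, 4), Mul(6, 4))), -1), 9) = Mul(Pow(Add(6, Add(36, -18, -12, 24)), -1), 9) = Mul(Pow(Add(6, 30), -1), 9) = Mul(Pow(36, -1), 9) = Mul(Rational(1, 36), 9) = Rational(1, 4)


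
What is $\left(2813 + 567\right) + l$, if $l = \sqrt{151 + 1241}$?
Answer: $3380 + 4 \sqrt{87} \approx 3417.3$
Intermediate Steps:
$l = 4 \sqrt{87}$ ($l = \sqrt{1392} = 4 \sqrt{87} \approx 37.31$)
$\left(2813 + 567\right) + l = \left(2813 + 567\right) + 4 \sqrt{87} = 3380 + 4 \sqrt{87}$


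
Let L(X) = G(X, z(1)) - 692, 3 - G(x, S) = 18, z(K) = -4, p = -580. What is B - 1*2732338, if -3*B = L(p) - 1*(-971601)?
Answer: -9167908/3 ≈ -3.0560e+6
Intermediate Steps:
G(x, S) = -15 (G(x, S) = 3 - 1*18 = 3 - 18 = -15)
L(X) = -707 (L(X) = -15 - 692 = -707)
B = -970894/3 (B = -(-707 - 1*(-971601))/3 = -(-707 + 971601)/3 = -⅓*970894 = -970894/3 ≈ -3.2363e+5)
B - 1*2732338 = -970894/3 - 1*2732338 = -970894/3 - 2732338 = -9167908/3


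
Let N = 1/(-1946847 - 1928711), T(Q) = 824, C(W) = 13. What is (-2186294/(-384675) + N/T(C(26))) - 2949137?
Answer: -3622843100048882095027/1228444145487600 ≈ -2.9491e+6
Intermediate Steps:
N = -1/3875558 (N = 1/(-3875558) = -1/3875558 ≈ -2.5803e-7)
(-2186294/(-384675) + N/T(C(26))) - 2949137 = (-2186294/(-384675) - 1/3875558/824) - 2949137 = (-2186294*(-1/384675) - 1/3875558*1/824) - 2949137 = (2186294/384675 - 1/3193459792) - 2949137 = 6981841982106173/1228444145487600 - 2949137 = -3622843100048882095027/1228444145487600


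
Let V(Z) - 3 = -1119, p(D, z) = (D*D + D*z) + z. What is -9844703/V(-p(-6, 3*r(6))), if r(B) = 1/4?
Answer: 9844703/1116 ≈ 8821.4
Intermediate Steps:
r(B) = ¼
p(D, z) = z + D² + D*z (p(D, z) = (D² + D*z) + z = z + D² + D*z)
V(Z) = -1116 (V(Z) = 3 - 1119 = -1116)
-9844703/V(-p(-6, 3*r(6))) = -9844703/(-1116) = -9844703*(-1/1116) = 9844703/1116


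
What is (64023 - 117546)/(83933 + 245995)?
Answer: -17841/109976 ≈ -0.16223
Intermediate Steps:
(64023 - 117546)/(83933 + 245995) = -53523/329928 = -53523*1/329928 = -17841/109976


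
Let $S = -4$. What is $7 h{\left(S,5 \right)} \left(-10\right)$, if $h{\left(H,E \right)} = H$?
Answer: $280$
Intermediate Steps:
$7 h{\left(S,5 \right)} \left(-10\right) = 7 \left(-4\right) \left(-10\right) = \left(-28\right) \left(-10\right) = 280$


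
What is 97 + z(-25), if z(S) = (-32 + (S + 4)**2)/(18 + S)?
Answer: 270/7 ≈ 38.571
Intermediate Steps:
z(S) = (-32 + (4 + S)**2)/(18 + S)
97 + z(-25) = 97 + (-32 + (4 - 25)**2)/(18 - 25) = 97 + (-32 + (-21)**2)/(-7) = 97 - (-32 + 441)/7 = 97 - 1/7*409 = 97 - 409/7 = 270/7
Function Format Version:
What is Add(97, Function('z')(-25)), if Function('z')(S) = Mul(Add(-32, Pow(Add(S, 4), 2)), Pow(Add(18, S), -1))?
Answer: Rational(270, 7) ≈ 38.571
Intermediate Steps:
Function('z')(S) = Mul(Pow(Add(18, S), -1), Add(-32, Pow(Add(4, S), 2))) (Function('z')(S) = Mul(Add(-32, Pow(Add(4, S), 2)), Pow(Add(18, S), -1)) = Mul(Pow(Add(18, S), -1), Add(-32, Pow(Add(4, S), 2))))
Add(97, Function('z')(-25)) = Add(97, Mul(Pow(Add(18, -25), -1), Add(-32, Pow(Add(4, -25), 2)))) = Add(97, Mul(Pow(-7, -1), Add(-32, Pow(-21, 2)))) = Add(97, Mul(Rational(-1, 7), Add(-32, 441))) = Add(97, Mul(Rational(-1, 7), 409)) = Add(97, Rational(-409, 7)) = Rational(270, 7)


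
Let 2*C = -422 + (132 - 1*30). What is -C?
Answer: 160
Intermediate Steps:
C = -160 (C = (-422 + (132 - 1*30))/2 = (-422 + (132 - 30))/2 = (-422 + 102)/2 = (1/2)*(-320) = -160)
-C = -1*(-160) = 160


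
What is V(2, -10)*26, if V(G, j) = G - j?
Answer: 312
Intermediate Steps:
V(2, -10)*26 = (2 - 1*(-10))*26 = (2 + 10)*26 = 12*26 = 312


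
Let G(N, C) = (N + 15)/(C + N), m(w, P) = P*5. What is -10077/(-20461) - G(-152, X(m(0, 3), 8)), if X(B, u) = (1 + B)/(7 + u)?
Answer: -19233027/46323704 ≈ -0.41519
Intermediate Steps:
m(w, P) = 5*P
X(B, u) = (1 + B)/(7 + u)
G(N, C) = (15 + N)/(C + N)
-10077/(-20461) - G(-152, X(m(0, 3), 8)) = -10077/(-20461) - (15 - 152)/((1 + 5*3)/(7 + 8) - 152) = -10077*(-1/20461) - (-137)/((1 + 15)/15 - 152) = 10077/20461 - (-137)/((1/15)*16 - 152) = 10077/20461 - (-137)/(16/15 - 152) = 10077/20461 - (-137)/(-2264/15) = 10077/20461 - (-15)*(-137)/2264 = 10077/20461 - 1*2055/2264 = 10077/20461 - 2055/2264 = -19233027/46323704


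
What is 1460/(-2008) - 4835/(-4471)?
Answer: 795255/2244442 ≈ 0.35432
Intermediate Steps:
1460/(-2008) - 4835/(-4471) = 1460*(-1/2008) - 4835*(-1/4471) = -365/502 + 4835/4471 = 795255/2244442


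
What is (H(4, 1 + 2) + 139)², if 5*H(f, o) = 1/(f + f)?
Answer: 30924721/1600 ≈ 19328.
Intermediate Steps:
H(f, o) = 1/(10*f) (H(f, o) = 1/(5*(f + f)) = 1/(5*((2*f))) = (1/(2*f))/5 = 1/(10*f))
(H(4, 1 + 2) + 139)² = ((⅒)/4 + 139)² = ((⅒)*(¼) + 139)² = (1/40 + 139)² = (5561/40)² = 30924721/1600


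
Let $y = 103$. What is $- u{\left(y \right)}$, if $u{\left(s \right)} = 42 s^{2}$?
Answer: $-445578$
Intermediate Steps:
$- u{\left(y \right)} = - 42 \cdot 103^{2} = - 42 \cdot 10609 = \left(-1\right) 445578 = -445578$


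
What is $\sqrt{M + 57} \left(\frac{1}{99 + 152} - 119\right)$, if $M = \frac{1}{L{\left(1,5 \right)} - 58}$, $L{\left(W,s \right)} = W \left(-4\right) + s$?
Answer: $- \frac{2096 \sqrt{11571}}{251} \approx -898.26$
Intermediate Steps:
$L{\left(W,s \right)} = s - 4 W$ ($L{\left(W,s \right)} = - 4 W + s = s - 4 W$)
$M = - \frac{1}{57}$ ($M = \frac{1}{\left(5 - 4\right) - 58} = \frac{1}{1 - 58} = \frac{1}{-57} = - \frac{1}{57} \approx -0.017544$)
$\sqrt{M + 57} \left(\frac{1}{99 + 152} - 119\right) = \sqrt{- \frac{1}{57} + 57} \left(\frac{1}{99 + 152} - 119\right) = \sqrt{\frac{3248}{57}} \left(\frac{1}{251} - 119\right) = \frac{4 \sqrt{11571}}{57} \left(\frac{1}{251} - 119\right) = \frac{4 \sqrt{11571}}{57} \left(- \frac{29868}{251}\right) = - \frac{2096 \sqrt{11571}}{251}$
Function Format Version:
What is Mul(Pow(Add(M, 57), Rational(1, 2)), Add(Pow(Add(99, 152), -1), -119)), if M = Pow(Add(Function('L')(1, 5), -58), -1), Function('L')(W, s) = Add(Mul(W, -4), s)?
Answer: Mul(Rational(-2096, 251), Pow(11571, Rational(1, 2))) ≈ -898.26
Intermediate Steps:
Function('L')(W, s) = Add(s, Mul(-4, W)) (Function('L')(W, s) = Add(Mul(-4, W), s) = Add(s, Mul(-4, W)))
M = Rational(-1, 57) (M = Pow(Add(Add(5, Mul(-4, 1)), -58), -1) = Pow(Add(Add(5, -4), -58), -1) = Pow(Add(1, -58), -1) = Pow(-57, -1) = Rational(-1, 57) ≈ -0.017544)
Mul(Pow(Add(M, 57), Rational(1, 2)), Add(Pow(Add(99, 152), -1), -119)) = Mul(Pow(Add(Rational(-1, 57), 57), Rational(1, 2)), Add(Pow(Add(99, 152), -1), -119)) = Mul(Pow(Rational(3248, 57), Rational(1, 2)), Add(Pow(251, -1), -119)) = Mul(Mul(Rational(4, 57), Pow(11571, Rational(1, 2))), Add(Rational(1, 251), -119)) = Mul(Mul(Rational(4, 57), Pow(11571, Rational(1, 2))), Rational(-29868, 251)) = Mul(Rational(-2096, 251), Pow(11571, Rational(1, 2)))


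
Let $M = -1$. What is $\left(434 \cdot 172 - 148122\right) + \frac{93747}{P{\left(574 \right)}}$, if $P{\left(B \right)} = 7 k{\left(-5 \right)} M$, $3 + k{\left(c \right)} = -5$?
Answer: $- \frac{4020797}{56} \approx -71800.0$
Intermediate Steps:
$k{\left(c \right)} = -8$ ($k{\left(c \right)} = -3 - 5 = -8$)
$P{\left(B \right)} = 56$ ($P{\left(B \right)} = 7 \left(-8\right) \left(-1\right) = \left(-56\right) \left(-1\right) = 56$)
$\left(434 \cdot 172 - 148122\right) + \frac{93747}{P{\left(574 \right)}} = \left(434 \cdot 172 - 148122\right) + \frac{93747}{56} = \left(74648 - 148122\right) + 93747 \cdot \frac{1}{56} = -73474 + \frac{93747}{56} = - \frac{4020797}{56}$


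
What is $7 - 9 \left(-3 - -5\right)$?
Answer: $-11$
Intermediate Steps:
$7 - 9 \left(-3 - -5\right) = 7 - 9 \left(-3 + 5\right) = 7 - 18 = -11$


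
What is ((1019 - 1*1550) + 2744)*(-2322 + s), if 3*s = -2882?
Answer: -21793624/3 ≈ -7.2645e+6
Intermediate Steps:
s = -2882/3 (s = (1/3)*(-2882) = -2882/3 ≈ -960.67)
((1019 - 1*1550) + 2744)*(-2322 + s) = ((1019 - 1*1550) + 2744)*(-2322 - 2882/3) = ((1019 - 1550) + 2744)*(-9848/3) = (-531 + 2744)*(-9848/3) = 2213*(-9848/3) = -21793624/3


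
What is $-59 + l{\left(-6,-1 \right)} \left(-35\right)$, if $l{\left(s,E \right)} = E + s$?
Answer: $186$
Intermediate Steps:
$-59 + l{\left(-6,-1 \right)} \left(-35\right) = -59 + \left(-1 - 6\right) \left(-35\right) = -59 - -245 = -59 + 245 = 186$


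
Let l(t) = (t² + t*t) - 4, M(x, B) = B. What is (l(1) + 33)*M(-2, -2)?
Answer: -62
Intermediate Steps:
l(t) = -4 + 2*t² (l(t) = (t² + t²) - 4 = 2*t² - 4 = -4 + 2*t²)
(l(1) + 33)*M(-2, -2) = ((-4 + 2*1²) + 33)*(-2) = ((-4 + 2*1) + 33)*(-2) = ((-4 + 2) + 33)*(-2) = (-2 + 33)*(-2) = 31*(-2) = -62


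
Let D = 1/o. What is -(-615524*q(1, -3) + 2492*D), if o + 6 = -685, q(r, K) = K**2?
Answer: 3827946248/691 ≈ 5.5397e+6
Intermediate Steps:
o = -691 (o = -6 - 685 = -691)
D = -1/691 (D = 1/(-691) = -1/691 ≈ -0.0014472)
-(-615524*q(1, -3) + 2492*D) = -2492/(1/(((-3)**2*(-19))*13 - 1/691)) = -2492/(1/((9*(-19))*13 - 1/691)) = -2492/(1/(-171*13 - 1/691)) = -2492/(1/(-2223 - 1/691)) = -2492/(1/(-1536094/691)) = -2492/(-691/1536094) = -2492*(-1536094/691) = 3827946248/691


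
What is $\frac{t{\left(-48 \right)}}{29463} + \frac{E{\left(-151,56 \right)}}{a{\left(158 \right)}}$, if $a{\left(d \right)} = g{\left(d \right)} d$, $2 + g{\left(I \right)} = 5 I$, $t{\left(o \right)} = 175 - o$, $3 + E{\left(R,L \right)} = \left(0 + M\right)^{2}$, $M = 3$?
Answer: $\frac{13970585}{1834130676} \approx 0.007617$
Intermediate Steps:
$E{\left(R,L \right)} = 6$ ($E{\left(R,L \right)} = -3 + \left(0 + 3\right)^{2} = -3 + 3^{2} = -3 + 9 = 6$)
$g{\left(I \right)} = -2 + 5 I$
$a{\left(d \right)} = d \left(-2 + 5 d\right)$ ($a{\left(d \right)} = \left(-2 + 5 d\right) d = d \left(-2 + 5 d\right)$)
$\frac{t{\left(-48 \right)}}{29463} + \frac{E{\left(-151,56 \right)}}{a{\left(158 \right)}} = \frac{175 - -48}{29463} + \frac{6}{158 \left(-2 + 5 \cdot 158\right)} = \left(175 + 48\right) \frac{1}{29463} + \frac{6}{158 \left(-2 + 790\right)} = 223 \cdot \frac{1}{29463} + \frac{6}{158 \cdot 788} = \frac{223}{29463} + \frac{6}{124504} = \frac{223}{29463} + 6 \cdot \frac{1}{124504} = \frac{223}{29463} + \frac{3}{62252} = \frac{13970585}{1834130676}$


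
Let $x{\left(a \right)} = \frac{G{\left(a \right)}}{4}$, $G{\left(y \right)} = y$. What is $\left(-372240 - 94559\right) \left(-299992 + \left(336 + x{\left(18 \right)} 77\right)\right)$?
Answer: $\frac{279434750581}{2} \approx 1.3972 \cdot 10^{11}$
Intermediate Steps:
$x{\left(a \right)} = \frac{a}{4}$
$\left(-372240 - 94559\right) \left(-299992 + \left(336 + x{\left(18 \right)} 77\right)\right) = \left(-372240 - 94559\right) \left(-299992 + \left(336 + \frac{1}{4} \cdot 18 \cdot 77\right)\right) = - 466799 \left(-299992 + \left(336 + \frac{9}{2} \cdot 77\right)\right) = - 466799 \left(-299992 + \left(336 + \frac{693}{2}\right)\right) = - 466799 \left(-299992 + \frac{1365}{2}\right) = \left(-466799\right) \left(- \frac{598619}{2}\right) = \frac{279434750581}{2}$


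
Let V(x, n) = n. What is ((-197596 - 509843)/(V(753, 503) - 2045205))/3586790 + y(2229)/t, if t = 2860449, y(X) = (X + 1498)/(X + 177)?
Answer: 16101136341115363/25236888466609922527260 ≈ 6.3800e-7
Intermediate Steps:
y(X) = (1498 + X)/(177 + X)
((-197596 - 509843)/(V(753, 503) - 2045205))/3586790 + y(2229)/t = ((-197596 - 509843)/(503 - 2045205))/3586790 + ((1498 + 2229)/(177 + 2229))/2860449 = -707439/(-2044702)*(1/3586790) + (3727/2406)*(1/2860449) = -707439*(-1/2044702)*(1/3586790) + ((1/2406)*3727)*(1/2860449) = (707439/2044702)*(1/3586790) + (3727/2406)*(1/2860449) = 707439/7333916686580 + 3727/6882240294 = 16101136341115363/25236888466609922527260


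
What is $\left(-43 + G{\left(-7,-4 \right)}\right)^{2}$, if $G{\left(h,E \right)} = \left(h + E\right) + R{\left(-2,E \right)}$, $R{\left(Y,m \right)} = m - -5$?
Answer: $2809$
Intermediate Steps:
$R{\left(Y,m \right)} = 5 + m$ ($R{\left(Y,m \right)} = m + 5 = 5 + m$)
$G{\left(h,E \right)} = 5 + h + 2 E$ ($G{\left(h,E \right)} = \left(h + E\right) + \left(5 + E\right) = \left(E + h\right) + \left(5 + E\right) = 5 + h + 2 E$)
$\left(-43 + G{\left(-7,-4 \right)}\right)^{2} = \left(-43 + \left(5 - 7 + 2 \left(-4\right)\right)\right)^{2} = \left(-43 - 10\right)^{2} = \left(-53\right)^{2} = 2809$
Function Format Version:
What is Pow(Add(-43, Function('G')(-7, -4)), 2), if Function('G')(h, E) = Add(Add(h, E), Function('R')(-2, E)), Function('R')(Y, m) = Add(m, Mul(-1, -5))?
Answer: 2809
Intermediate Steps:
Function('R')(Y, m) = Add(5, m) (Function('R')(Y, m) = Add(m, 5) = Add(5, m))
Function('G')(h, E) = Add(5, h, Mul(2, E)) (Function('G')(h, E) = Add(Add(h, E), Add(5, E)) = Add(Add(E, h), Add(5, E)) = Add(5, h, Mul(2, E)))
Pow(Add(-43, Function('G')(-7, -4)), 2) = Pow(Add(-43, Add(5, -7, Mul(2, -4))), 2) = Pow(Add(-43, Add(5, -7, -8)), 2) = Pow(Add(-43, -10), 2) = Pow(-53, 2) = 2809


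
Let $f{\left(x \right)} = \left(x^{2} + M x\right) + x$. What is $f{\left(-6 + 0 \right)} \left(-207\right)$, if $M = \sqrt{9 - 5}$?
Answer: $-3726$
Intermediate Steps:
$M = 2$ ($M = \sqrt{4} = 2$)
$f{\left(x \right)} = x^{2} + 3 x$ ($f{\left(x \right)} = \left(x^{2} + 2 x\right) + x = x^{2} + 3 x$)
$f{\left(-6 + 0 \right)} \left(-207\right) = \left(-6 + 0\right) \left(3 + \left(-6 + 0\right)\right) \left(-207\right) = - 6 \left(3 - 6\right) \left(-207\right) = \left(-6\right) \left(-3\right) \left(-207\right) = 18 \left(-207\right) = -3726$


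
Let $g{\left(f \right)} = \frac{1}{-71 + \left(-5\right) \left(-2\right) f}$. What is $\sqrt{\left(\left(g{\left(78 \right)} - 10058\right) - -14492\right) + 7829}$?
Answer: $\frac{6 \sqrt{171232717}}{709} \approx 110.74$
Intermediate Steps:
$g{\left(f \right)} = \frac{1}{-71 + 10 f}$
$\sqrt{\left(\left(g{\left(78 \right)} - 10058\right) - -14492\right) + 7829} = \sqrt{\left(\left(\frac{1}{-71 + 10 \cdot 78} - 10058\right) - -14492\right) + 7829} = \sqrt{\left(\left(\frac{1}{-71 + 780} - 10058\right) + 14492\right) + 7829} = \sqrt{\left(\left(\frac{1}{709} - 10058\right) + 14492\right) + 7829} = \sqrt{\left(- \frac{7131121}{709} + 14492\right) + 7829} = \sqrt{\frac{3143707}{709} + 7829} = \sqrt{\frac{8694468}{709}} = \frac{6 \sqrt{171232717}}{709}$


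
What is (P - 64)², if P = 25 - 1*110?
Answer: 22201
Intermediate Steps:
P = -85 (P = 25 - 110 = -85)
(P - 64)² = (-85 - 64)² = (-149)² = 22201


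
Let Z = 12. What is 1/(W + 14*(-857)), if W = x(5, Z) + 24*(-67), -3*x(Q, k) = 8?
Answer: -3/40826 ≈ -7.3483e-5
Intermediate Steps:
x(Q, k) = -8/3 (x(Q, k) = -⅓*8 = -8/3)
W = -4832/3 (W = -8/3 + 24*(-67) = -8/3 - 1608 = -4832/3 ≈ -1610.7)
1/(W + 14*(-857)) = 1/(-4832/3 + 14*(-857)) = 1/(-4832/3 - 11998) = 1/(-40826/3) = -3/40826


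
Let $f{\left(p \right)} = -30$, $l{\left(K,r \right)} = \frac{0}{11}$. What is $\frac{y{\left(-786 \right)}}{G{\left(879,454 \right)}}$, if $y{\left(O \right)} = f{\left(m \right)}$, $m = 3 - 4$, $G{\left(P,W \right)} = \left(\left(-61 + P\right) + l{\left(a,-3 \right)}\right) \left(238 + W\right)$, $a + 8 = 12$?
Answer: $- \frac{15}{283028} \approx -5.2998 \cdot 10^{-5}$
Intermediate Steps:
$a = 4$ ($a = -8 + 12 = 4$)
$l{\left(K,r \right)} = 0$ ($l{\left(K,r \right)} = 0 \cdot \frac{1}{11} = 0$)
$G{\left(P,W \right)} = \left(-61 + P\right) \left(238 + W\right)$ ($G{\left(P,W \right)} = \left(\left(-61 + P\right) + 0\right) \left(238 + W\right) = \left(-61 + P\right) \left(238 + W\right)$)
$m = -1$ ($m = 3 - 4 = -1$)
$y{\left(O \right)} = -30$
$\frac{y{\left(-786 \right)}}{G{\left(879,454 \right)}} = - \frac{30}{-14518 - 27694 + 238 \cdot 879 + 879 \cdot 454} = - \frac{30}{-14518 - 27694 + 209202 + 399066} = - \frac{30}{566056} = \left(-30\right) \frac{1}{566056} = - \frac{15}{283028}$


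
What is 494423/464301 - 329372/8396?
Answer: -37194143366/974567799 ≈ -38.165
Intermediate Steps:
494423/464301 - 329372/8396 = 494423*(1/464301) - 329372*1/8396 = 494423/464301 - 82343/2099 = -37194143366/974567799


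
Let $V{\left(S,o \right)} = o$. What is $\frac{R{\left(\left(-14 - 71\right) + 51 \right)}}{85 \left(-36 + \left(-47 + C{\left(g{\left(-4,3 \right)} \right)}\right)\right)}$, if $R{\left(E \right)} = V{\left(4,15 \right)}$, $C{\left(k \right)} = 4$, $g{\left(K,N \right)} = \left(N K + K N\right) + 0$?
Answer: $- \frac{3}{1343} \approx -0.0022338$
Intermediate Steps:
$g{\left(K,N \right)} = 2 K N$ ($g{\left(K,N \right)} = \left(K N + K N\right) + 0 = 2 K N + 0 = 2 K N$)
$R{\left(E \right)} = 15$
$\frac{R{\left(\left(-14 - 71\right) + 51 \right)}}{85 \left(-36 + \left(-47 + C{\left(g{\left(-4,3 \right)} \right)}\right)\right)} = \frac{15}{85 \left(-36 + \left(-47 + 4\right)\right)} = \frac{15}{85 \left(-36 - 43\right)} = \frac{15}{85 \left(-79\right)} = \frac{15}{-6715} = 15 \left(- \frac{1}{6715}\right) = - \frac{3}{1343}$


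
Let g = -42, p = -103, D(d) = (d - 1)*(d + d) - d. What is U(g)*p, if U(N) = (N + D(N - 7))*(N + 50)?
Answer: -4043368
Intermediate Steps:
D(d) = -d + 2*d*(-1 + d) (D(d) = (-1 + d)*(2*d) - d = 2*d*(-1 + d) - d = -d + 2*d*(-1 + d))
U(N) = (50 + N)*(N + (-17 + 2*N)*(-7 + N)) (U(N) = (N + (N - 7)*(-3 + 2*(N - 7)))*(N + 50) = (N + (-7 + N)*(-3 + 2*(-7 + N)))*(50 + N) = (N + (-7 + N)*(-3 + (-14 + 2*N)))*(50 + N) = (N + (-7 + N)*(-17 + 2*N))*(50 + N) = (N + (-17 + 2*N)*(-7 + N))*(50 + N) = (50 + N)*(N + (-17 + 2*N)*(-7 + N)))
U(g)*p = (5950 - 1381*(-42) + 2*(-42)**3 + 70*(-42)**2)*(-103) = (5950 + 58002 + 2*(-74088) + 70*1764)*(-103) = (5950 + 58002 - 148176 + 123480)*(-103) = 39256*(-103) = -4043368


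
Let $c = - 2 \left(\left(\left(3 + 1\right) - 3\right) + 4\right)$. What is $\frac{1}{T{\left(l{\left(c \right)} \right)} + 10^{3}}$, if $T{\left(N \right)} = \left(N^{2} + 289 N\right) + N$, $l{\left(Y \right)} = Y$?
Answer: $- \frac{1}{1800} \approx -0.00055556$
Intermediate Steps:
$c = -10$ ($c = - 2 \left(\left(4 - 3\right) + 4\right) = - 2 \left(1 + 4\right) = \left(-2\right) 5 = -10$)
$T{\left(N \right)} = N^{2} + 290 N$
$\frac{1}{T{\left(l{\left(c \right)} \right)} + 10^{3}} = \frac{1}{- 10 \left(290 - 10\right) + 10^{3}} = \frac{1}{\left(-10\right) 280 + 1000} = \frac{1}{-2800 + 1000} = \frac{1}{-1800} = - \frac{1}{1800}$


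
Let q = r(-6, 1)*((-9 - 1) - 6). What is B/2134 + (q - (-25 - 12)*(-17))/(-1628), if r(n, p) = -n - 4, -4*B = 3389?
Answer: 2841/315832 ≈ 0.0089953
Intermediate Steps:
B = -3389/4 (B = -1/4*3389 = -3389/4 ≈ -847.25)
r(n, p) = -4 - n
q = -32 (q = (-4 - 1*(-6))*((-9 - 1) - 6) = (-4 + 6)*(-10 - 6) = 2*(-16) = -32)
B/2134 + (q - (-25 - 12)*(-17))/(-1628) = -3389/4/2134 + (-32 - (-25 - 12)*(-17))/(-1628) = -3389/4*1/2134 + (-32 - (-37)*(-17))*(-1/1628) = -3389/8536 + (-32 - 1*629)*(-1/1628) = -3389/8536 + (-32 - 629)*(-1/1628) = -3389/8536 - 661*(-1/1628) = -3389/8536 + 661/1628 = 2841/315832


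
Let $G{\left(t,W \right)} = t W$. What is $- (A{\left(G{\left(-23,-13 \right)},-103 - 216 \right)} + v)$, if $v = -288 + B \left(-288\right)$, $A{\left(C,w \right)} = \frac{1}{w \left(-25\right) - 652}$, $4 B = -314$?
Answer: $- \frac{163449361}{7323} \approx -22320.0$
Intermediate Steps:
$B = - \frac{157}{2}$ ($B = \frac{1}{4} \left(-314\right) = - \frac{157}{2} \approx -78.5$)
$G{\left(t,W \right)} = W t$
$A{\left(C,w \right)} = \frac{1}{-652 - 25 w}$ ($A{\left(C,w \right)} = \frac{1}{- 25 w - 652} = \frac{1}{-652 - 25 w}$)
$v = 22320$ ($v = -288 - -22608 = -288 + 22608 = 22320$)
$- (A{\left(G{\left(-23,-13 \right)},-103 - 216 \right)} + v) = - (- \frac{1}{652 + 25 \left(-103 - 216\right)} + 22320) = - (- \frac{1}{652 + 25 \left(-319\right)} + 22320) = - (- \frac{1}{652 - 7975} + 22320) = - (- \frac{1}{-7323} + 22320) = - (\left(-1\right) \left(- \frac{1}{7323}\right) + 22320) = - (\frac{1}{7323} + 22320) = \left(-1\right) \frac{163449361}{7323} = - \frac{163449361}{7323}$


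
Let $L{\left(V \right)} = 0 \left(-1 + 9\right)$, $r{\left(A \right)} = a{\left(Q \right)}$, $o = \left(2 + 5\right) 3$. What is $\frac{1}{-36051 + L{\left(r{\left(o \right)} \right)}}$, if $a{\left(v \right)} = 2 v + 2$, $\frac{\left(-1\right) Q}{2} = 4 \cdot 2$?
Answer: $- \frac{1}{36051} \approx -2.7738 \cdot 10^{-5}$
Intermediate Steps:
$Q = -16$ ($Q = - 2 \cdot 4 \cdot 2 = \left(-2\right) 8 = -16$)
$a{\left(v \right)} = 2 + 2 v$
$o = 21$ ($o = 7 \cdot 3 = 21$)
$r{\left(A \right)} = -30$ ($r{\left(A \right)} = 2 + 2 \left(-16\right) = 2 - 32 = -30$)
$L{\left(V \right)} = 0$ ($L{\left(V \right)} = 0 \cdot 8 = 0$)
$\frac{1}{-36051 + L{\left(r{\left(o \right)} \right)}} = \frac{1}{-36051 + 0} = \frac{1}{-36051} = - \frac{1}{36051}$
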